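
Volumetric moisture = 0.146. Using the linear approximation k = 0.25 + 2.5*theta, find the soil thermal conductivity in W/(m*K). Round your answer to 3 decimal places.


Step 1: k = 0.25 + 2.5 * theta
Step 2: k = 0.25 + 2.5 * 0.146
Step 3: k = 0.25 + 0.365
Step 4: k = 0.615 W/(m*K)

0.615


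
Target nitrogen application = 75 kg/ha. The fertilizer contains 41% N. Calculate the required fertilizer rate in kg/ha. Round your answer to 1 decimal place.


Step 1: Fertilizer rate = target N / (N content / 100)
Step 2: Rate = 75 / (41 / 100)
Step 3: Rate = 75 / 0.41
Step 4: Rate = 182.9 kg/ha

182.9


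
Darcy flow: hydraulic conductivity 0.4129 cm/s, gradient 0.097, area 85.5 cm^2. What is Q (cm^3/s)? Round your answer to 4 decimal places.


Step 1: Apply Darcy's law: Q = K * i * A
Step 2: Q = 0.4129 * 0.097 * 85.5
Step 3: Q = 3.4244 cm^3/s

3.4244


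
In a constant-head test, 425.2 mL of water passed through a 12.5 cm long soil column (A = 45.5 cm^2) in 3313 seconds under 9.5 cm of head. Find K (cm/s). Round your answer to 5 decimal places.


Step 1: K = Q * L / (A * t * h)
Step 2: Numerator = 425.2 * 12.5 = 5315.0
Step 3: Denominator = 45.5 * 3313 * 9.5 = 1432044.25
Step 4: K = 5315.0 / 1432044.25 = 0.00371 cm/s

0.00371


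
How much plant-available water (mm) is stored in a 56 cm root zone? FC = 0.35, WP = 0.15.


Step 1: Available water = (FC - WP) * depth * 10
Step 2: AW = (0.35 - 0.15) * 56 * 10
Step 3: AW = 0.2 * 56 * 10
Step 4: AW = 112.0 mm

112.0


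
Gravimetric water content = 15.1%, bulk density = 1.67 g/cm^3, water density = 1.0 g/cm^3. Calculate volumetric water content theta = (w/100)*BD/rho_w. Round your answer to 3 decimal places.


Step 1: theta = (w / 100) * BD / rho_w
Step 2: theta = (15.1 / 100) * 1.67 / 1.0
Step 3: theta = 0.151 * 1.67
Step 4: theta = 0.252

0.252


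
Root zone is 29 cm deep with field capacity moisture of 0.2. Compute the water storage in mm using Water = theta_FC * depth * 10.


Step 1: Water (mm) = theta_FC * depth (cm) * 10
Step 2: Water = 0.2 * 29 * 10
Step 3: Water = 58.0 mm

58.0


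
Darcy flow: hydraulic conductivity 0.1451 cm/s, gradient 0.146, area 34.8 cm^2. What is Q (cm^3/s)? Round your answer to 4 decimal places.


Step 1: Apply Darcy's law: Q = K * i * A
Step 2: Q = 0.1451 * 0.146 * 34.8
Step 3: Q = 0.7372 cm^3/s

0.7372


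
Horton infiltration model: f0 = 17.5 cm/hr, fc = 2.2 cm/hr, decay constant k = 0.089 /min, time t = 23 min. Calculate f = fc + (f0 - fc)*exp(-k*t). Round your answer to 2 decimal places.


Step 1: f = fc + (f0 - fc) * exp(-k * t)
Step 2: exp(-0.089 * 23) = 0.129122
Step 3: f = 2.2 + (17.5 - 2.2) * 0.129122
Step 4: f = 2.2 + 15.3 * 0.129122
Step 5: f = 4.18 cm/hr

4.18


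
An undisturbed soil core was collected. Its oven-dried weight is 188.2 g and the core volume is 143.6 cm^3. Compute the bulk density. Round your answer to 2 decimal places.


Step 1: Identify the formula: BD = dry mass / volume
Step 2: Substitute values: BD = 188.2 / 143.6
Step 3: BD = 1.31 g/cm^3

1.31


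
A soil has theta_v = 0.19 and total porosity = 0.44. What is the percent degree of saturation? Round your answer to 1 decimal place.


Step 1: S = 100 * theta_v / n
Step 2: S = 100 * 0.19 / 0.44
Step 3: S = 43.2%

43.2


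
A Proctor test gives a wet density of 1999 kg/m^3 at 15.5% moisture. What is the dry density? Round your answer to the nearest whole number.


Step 1: Dry density = wet density / (1 + w/100)
Step 2: Dry density = 1999 / (1 + 15.5/100)
Step 3: Dry density = 1999 / 1.155
Step 4: Dry density = 1731 kg/m^3

1731


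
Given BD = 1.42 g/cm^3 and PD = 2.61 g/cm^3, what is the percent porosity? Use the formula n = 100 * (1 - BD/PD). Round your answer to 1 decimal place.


Step 1: Formula: n = 100 * (1 - BD / PD)
Step 2: n = 100 * (1 - 1.42 / 2.61)
Step 3: n = 100 * (1 - 0.54406)
Step 4: n = 45.6%

45.6


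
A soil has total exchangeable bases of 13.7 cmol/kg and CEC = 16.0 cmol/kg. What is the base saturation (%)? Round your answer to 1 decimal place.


Step 1: BS = 100 * (sum of bases) / CEC
Step 2: BS = 100 * 13.7 / 16.0
Step 3: BS = 85.6%

85.6


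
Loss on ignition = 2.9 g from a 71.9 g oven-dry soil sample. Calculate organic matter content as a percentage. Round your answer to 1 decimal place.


Step 1: OM% = 100 * LOI / sample mass
Step 2: OM = 100 * 2.9 / 71.9
Step 3: OM = 4.0%

4.0


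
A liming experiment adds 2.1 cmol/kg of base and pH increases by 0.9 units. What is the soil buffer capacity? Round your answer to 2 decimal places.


Step 1: BC = change in base / change in pH
Step 2: BC = 2.1 / 0.9
Step 3: BC = 2.33 cmol/(kg*pH unit)

2.33


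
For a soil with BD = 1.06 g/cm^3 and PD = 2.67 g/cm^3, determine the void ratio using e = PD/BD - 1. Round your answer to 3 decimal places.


Step 1: e = PD / BD - 1
Step 2: e = 2.67 / 1.06 - 1
Step 3: e = 2.51887 - 1
Step 4: e = 1.519

1.519


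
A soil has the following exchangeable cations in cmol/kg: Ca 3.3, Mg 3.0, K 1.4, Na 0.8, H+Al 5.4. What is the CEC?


Step 1: CEC = Ca + Mg + K + Na + (H+Al)
Step 2: CEC = 3.3 + 3.0 + 1.4 + 0.8 + 5.4
Step 3: CEC = 13.9 cmol/kg

13.9


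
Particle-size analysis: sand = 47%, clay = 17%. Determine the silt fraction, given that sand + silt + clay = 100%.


Step 1: sand + silt + clay = 100%
Step 2: silt = 100 - sand - clay
Step 3: silt = 100 - 47 - 17
Step 4: silt = 36%

36


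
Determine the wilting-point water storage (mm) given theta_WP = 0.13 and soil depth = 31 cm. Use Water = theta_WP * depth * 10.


Step 1: Water (mm) = theta_WP * depth * 10
Step 2: Water = 0.13 * 31 * 10
Step 3: Water = 40.3 mm

40.3


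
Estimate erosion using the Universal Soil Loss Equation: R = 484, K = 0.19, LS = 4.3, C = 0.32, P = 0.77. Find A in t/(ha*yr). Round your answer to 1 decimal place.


Step 1: A = R * K * LS * C * P
Step 2: R * K = 484 * 0.19 = 91.96
Step 3: (R*K) * LS = 91.96 * 4.3 = 395.428
Step 4: * C * P = 395.428 * 0.32 * 0.77 = 97.4
Step 5: A = 97.4 t/(ha*yr)

97.4


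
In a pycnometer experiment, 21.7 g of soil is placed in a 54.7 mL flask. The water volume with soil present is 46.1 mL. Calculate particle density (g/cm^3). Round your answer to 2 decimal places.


Step 1: Volume of solids = flask volume - water volume with soil
Step 2: V_solids = 54.7 - 46.1 = 8.6 mL
Step 3: Particle density = mass / V_solids = 21.7 / 8.6 = 2.52 g/cm^3

2.52


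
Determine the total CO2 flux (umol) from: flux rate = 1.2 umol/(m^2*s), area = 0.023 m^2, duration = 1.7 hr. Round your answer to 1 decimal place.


Step 1: Convert time to seconds: 1.7 hr * 3600 = 6120.0 s
Step 2: Total = flux * area * time_s
Step 3: Total = 1.2 * 0.023 * 6120.0
Step 4: Total = 168.9 umol

168.9


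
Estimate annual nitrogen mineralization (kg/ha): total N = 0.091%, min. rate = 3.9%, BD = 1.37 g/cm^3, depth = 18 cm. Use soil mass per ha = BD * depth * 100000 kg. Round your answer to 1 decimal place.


Step 1: Soil mass per ha = BD * depth * 100000 = 1.37 * 18 * 100000 = 2466000 kg
Step 2: Total N pool = soil mass * N%/100 = 2466000 * 0.091/100 = 2244.06 kg/ha
Step 3: N mineralized = N pool * rate%/100 = 2244.06 * 3.9/100 = 87.5 kg/ha/yr

87.5


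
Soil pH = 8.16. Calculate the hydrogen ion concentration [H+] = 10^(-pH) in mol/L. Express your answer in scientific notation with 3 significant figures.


Step 1: [H+] = 10^(-pH)
Step 2: [H+] = 10^(-8.16)
Step 3: [H+] = 6.92e-09 mol/L

6.92e-09


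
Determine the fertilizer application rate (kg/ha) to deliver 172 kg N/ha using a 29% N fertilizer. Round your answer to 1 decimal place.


Step 1: Fertilizer rate = target N / (N content / 100)
Step 2: Rate = 172 / (29 / 100)
Step 3: Rate = 172 / 0.29
Step 4: Rate = 593.1 kg/ha

593.1


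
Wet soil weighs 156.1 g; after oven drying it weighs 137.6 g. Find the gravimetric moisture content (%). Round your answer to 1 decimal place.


Step 1: Water mass = wet - dry = 156.1 - 137.6 = 18.5 g
Step 2: w = 100 * water mass / dry mass
Step 3: w = 100 * 18.5 / 137.6 = 13.4%

13.4


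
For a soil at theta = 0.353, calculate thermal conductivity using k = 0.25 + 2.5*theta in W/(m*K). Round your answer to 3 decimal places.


Step 1: k = 0.25 + 2.5 * theta
Step 2: k = 0.25 + 2.5 * 0.353
Step 3: k = 0.25 + 0.883
Step 4: k = 1.133 W/(m*K)

1.133


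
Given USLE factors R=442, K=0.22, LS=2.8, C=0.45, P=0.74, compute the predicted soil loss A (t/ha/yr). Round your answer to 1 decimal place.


Step 1: A = R * K * LS * C * P
Step 2: R * K = 442 * 0.22 = 97.24
Step 3: (R*K) * LS = 97.24 * 2.8 = 272.272
Step 4: * C * P = 272.272 * 0.45 * 0.74 = 90.7
Step 5: A = 90.7 t/(ha*yr)

90.7


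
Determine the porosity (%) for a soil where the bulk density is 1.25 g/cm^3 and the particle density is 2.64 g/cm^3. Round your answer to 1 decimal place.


Step 1: Formula: n = 100 * (1 - BD / PD)
Step 2: n = 100 * (1 - 1.25 / 2.64)
Step 3: n = 100 * (1 - 0.47348)
Step 4: n = 52.7%

52.7


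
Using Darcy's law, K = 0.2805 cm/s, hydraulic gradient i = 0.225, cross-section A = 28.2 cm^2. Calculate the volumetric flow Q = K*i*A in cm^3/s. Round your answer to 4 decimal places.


Step 1: Apply Darcy's law: Q = K * i * A
Step 2: Q = 0.2805 * 0.225 * 28.2
Step 3: Q = 1.7798 cm^3/s

1.7798


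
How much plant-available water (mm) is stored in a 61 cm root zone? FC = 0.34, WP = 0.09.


Step 1: Available water = (FC - WP) * depth * 10
Step 2: AW = (0.34 - 0.09) * 61 * 10
Step 3: AW = 0.25 * 61 * 10
Step 4: AW = 152.5 mm

152.5


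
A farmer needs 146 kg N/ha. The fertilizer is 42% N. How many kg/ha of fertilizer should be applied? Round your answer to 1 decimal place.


Step 1: Fertilizer rate = target N / (N content / 100)
Step 2: Rate = 146 / (42 / 100)
Step 3: Rate = 146 / 0.42
Step 4: Rate = 347.6 kg/ha

347.6


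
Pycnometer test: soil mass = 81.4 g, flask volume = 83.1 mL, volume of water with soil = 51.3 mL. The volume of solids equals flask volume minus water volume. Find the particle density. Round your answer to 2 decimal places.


Step 1: Volume of solids = flask volume - water volume with soil
Step 2: V_solids = 83.1 - 51.3 = 31.8 mL
Step 3: Particle density = mass / V_solids = 81.4 / 31.8 = 2.56 g/cm^3

2.56


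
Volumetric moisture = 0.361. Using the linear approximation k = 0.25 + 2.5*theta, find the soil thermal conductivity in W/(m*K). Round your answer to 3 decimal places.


Step 1: k = 0.25 + 2.5 * theta
Step 2: k = 0.25 + 2.5 * 0.361
Step 3: k = 0.25 + 0.903
Step 4: k = 1.153 W/(m*K)

1.153


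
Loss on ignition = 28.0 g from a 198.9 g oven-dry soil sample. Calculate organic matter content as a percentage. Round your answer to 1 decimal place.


Step 1: OM% = 100 * LOI / sample mass
Step 2: OM = 100 * 28.0 / 198.9
Step 3: OM = 14.1%

14.1


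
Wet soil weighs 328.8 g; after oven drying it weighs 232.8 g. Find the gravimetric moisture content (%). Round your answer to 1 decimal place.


Step 1: Water mass = wet - dry = 328.8 - 232.8 = 96.0 g
Step 2: w = 100 * water mass / dry mass
Step 3: w = 100 * 96.0 / 232.8 = 41.2%

41.2


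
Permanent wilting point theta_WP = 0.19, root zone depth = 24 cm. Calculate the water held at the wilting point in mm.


Step 1: Water (mm) = theta_WP * depth * 10
Step 2: Water = 0.19 * 24 * 10
Step 3: Water = 45.6 mm

45.6


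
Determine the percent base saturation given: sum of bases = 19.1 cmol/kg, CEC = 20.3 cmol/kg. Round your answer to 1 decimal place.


Step 1: BS = 100 * (sum of bases) / CEC
Step 2: BS = 100 * 19.1 / 20.3
Step 3: BS = 94.1%

94.1


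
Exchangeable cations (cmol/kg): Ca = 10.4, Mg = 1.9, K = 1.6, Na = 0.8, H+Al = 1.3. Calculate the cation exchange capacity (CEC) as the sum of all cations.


Step 1: CEC = Ca + Mg + K + Na + (H+Al)
Step 2: CEC = 10.4 + 1.9 + 1.6 + 0.8 + 1.3
Step 3: CEC = 16.0 cmol/kg

16.0


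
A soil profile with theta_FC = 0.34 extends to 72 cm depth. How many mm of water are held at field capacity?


Step 1: Water (mm) = theta_FC * depth (cm) * 10
Step 2: Water = 0.34 * 72 * 10
Step 3: Water = 244.8 mm

244.8


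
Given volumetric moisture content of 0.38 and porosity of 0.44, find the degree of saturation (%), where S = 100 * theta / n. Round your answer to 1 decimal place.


Step 1: S = 100 * theta_v / n
Step 2: S = 100 * 0.38 / 0.44
Step 3: S = 86.4%

86.4


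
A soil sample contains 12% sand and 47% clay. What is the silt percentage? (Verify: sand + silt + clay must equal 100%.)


Step 1: sand + silt + clay = 100%
Step 2: silt = 100 - sand - clay
Step 3: silt = 100 - 12 - 47
Step 4: silt = 41%

41


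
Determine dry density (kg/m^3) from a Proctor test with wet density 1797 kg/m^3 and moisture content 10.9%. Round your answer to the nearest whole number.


Step 1: Dry density = wet density / (1 + w/100)
Step 2: Dry density = 1797 / (1 + 10.9/100)
Step 3: Dry density = 1797 / 1.109
Step 4: Dry density = 1620 kg/m^3

1620


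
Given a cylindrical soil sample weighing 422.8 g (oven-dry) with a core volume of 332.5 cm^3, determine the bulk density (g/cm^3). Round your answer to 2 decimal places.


Step 1: Identify the formula: BD = dry mass / volume
Step 2: Substitute values: BD = 422.8 / 332.5
Step 3: BD = 1.27 g/cm^3

1.27


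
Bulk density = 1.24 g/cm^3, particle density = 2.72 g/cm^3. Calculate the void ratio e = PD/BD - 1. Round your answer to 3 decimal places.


Step 1: e = PD / BD - 1
Step 2: e = 2.72 / 1.24 - 1
Step 3: e = 2.19355 - 1
Step 4: e = 1.194

1.194


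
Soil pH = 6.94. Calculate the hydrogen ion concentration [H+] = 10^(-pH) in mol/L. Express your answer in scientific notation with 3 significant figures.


Step 1: [H+] = 10^(-pH)
Step 2: [H+] = 10^(-6.94)
Step 3: [H+] = 1.15e-07 mol/L

1.15e-07


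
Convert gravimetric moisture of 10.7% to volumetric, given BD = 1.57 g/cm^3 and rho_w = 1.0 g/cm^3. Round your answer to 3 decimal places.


Step 1: theta = (w / 100) * BD / rho_w
Step 2: theta = (10.7 / 100) * 1.57 / 1.0
Step 3: theta = 0.107 * 1.57
Step 4: theta = 0.168

0.168


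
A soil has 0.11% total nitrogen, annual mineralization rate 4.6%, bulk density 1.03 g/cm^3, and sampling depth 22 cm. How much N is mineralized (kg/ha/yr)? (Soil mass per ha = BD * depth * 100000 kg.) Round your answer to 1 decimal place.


Step 1: Soil mass per ha = BD * depth * 100000 = 1.03 * 22 * 100000 = 2266000 kg
Step 2: Total N pool = soil mass * N%/100 = 2266000 * 0.11/100 = 2492.6 kg/ha
Step 3: N mineralized = N pool * rate%/100 = 2492.6 * 4.6/100 = 114.7 kg/ha/yr

114.7


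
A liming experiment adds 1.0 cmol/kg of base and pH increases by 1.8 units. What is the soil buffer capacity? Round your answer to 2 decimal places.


Step 1: BC = change in base / change in pH
Step 2: BC = 1.0 / 1.8
Step 3: BC = 0.56 cmol/(kg*pH unit)

0.56


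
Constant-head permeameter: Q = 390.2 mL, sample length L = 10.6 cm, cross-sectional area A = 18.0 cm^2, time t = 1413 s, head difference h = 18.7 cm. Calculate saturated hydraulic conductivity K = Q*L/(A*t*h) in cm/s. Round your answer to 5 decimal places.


Step 1: K = Q * L / (A * t * h)
Step 2: Numerator = 390.2 * 10.6 = 4136.12
Step 3: Denominator = 18.0 * 1413 * 18.7 = 475615.8
Step 4: K = 4136.12 / 475615.8 = 0.0087 cm/s

0.0087


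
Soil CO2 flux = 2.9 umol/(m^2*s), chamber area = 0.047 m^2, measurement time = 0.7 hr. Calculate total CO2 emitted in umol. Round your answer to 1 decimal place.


Step 1: Convert time to seconds: 0.7 hr * 3600 = 2520.0 s
Step 2: Total = flux * area * time_s
Step 3: Total = 2.9 * 0.047 * 2520.0
Step 4: Total = 343.5 umol

343.5


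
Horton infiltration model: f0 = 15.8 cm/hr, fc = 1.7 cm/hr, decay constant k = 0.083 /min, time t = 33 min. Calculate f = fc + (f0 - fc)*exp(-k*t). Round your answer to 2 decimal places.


Step 1: f = fc + (f0 - fc) * exp(-k * t)
Step 2: exp(-0.083 * 33) = 0.064635
Step 3: f = 1.7 + (15.8 - 1.7) * 0.064635
Step 4: f = 1.7 + 14.1 * 0.064635
Step 5: f = 2.61 cm/hr

2.61


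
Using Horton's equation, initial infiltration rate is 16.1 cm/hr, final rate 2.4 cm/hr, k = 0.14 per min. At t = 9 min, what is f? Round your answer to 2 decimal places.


Step 1: f = fc + (f0 - fc) * exp(-k * t)
Step 2: exp(-0.14 * 9) = 0.283654
Step 3: f = 2.4 + (16.1 - 2.4) * 0.283654
Step 4: f = 2.4 + 13.7 * 0.283654
Step 5: f = 6.29 cm/hr

6.29


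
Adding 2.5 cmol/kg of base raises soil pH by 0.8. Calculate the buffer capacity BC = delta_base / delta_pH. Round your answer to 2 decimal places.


Step 1: BC = change in base / change in pH
Step 2: BC = 2.5 / 0.8
Step 3: BC = 3.13 cmol/(kg*pH unit)

3.13


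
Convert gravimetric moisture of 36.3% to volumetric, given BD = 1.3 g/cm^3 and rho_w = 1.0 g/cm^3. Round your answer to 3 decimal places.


Step 1: theta = (w / 100) * BD / rho_w
Step 2: theta = (36.3 / 100) * 1.3 / 1.0
Step 3: theta = 0.363 * 1.3
Step 4: theta = 0.472

0.472


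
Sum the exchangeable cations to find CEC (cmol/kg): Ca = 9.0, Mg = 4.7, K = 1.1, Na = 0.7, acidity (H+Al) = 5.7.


Step 1: CEC = Ca + Mg + K + Na + (H+Al)
Step 2: CEC = 9.0 + 4.7 + 1.1 + 0.7 + 5.7
Step 3: CEC = 21.2 cmol/kg

21.2


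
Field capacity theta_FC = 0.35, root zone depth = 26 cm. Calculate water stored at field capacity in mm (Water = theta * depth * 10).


Step 1: Water (mm) = theta_FC * depth (cm) * 10
Step 2: Water = 0.35 * 26 * 10
Step 3: Water = 91.0 mm

91.0


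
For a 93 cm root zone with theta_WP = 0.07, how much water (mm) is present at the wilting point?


Step 1: Water (mm) = theta_WP * depth * 10
Step 2: Water = 0.07 * 93 * 10
Step 3: Water = 65.1 mm

65.1


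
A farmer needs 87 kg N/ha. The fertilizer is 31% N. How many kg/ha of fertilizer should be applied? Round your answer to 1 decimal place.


Step 1: Fertilizer rate = target N / (N content / 100)
Step 2: Rate = 87 / (31 / 100)
Step 3: Rate = 87 / 0.31
Step 4: Rate = 280.6 kg/ha

280.6


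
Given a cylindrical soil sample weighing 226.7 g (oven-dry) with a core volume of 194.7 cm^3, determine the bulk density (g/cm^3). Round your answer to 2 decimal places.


Step 1: Identify the formula: BD = dry mass / volume
Step 2: Substitute values: BD = 226.7 / 194.7
Step 3: BD = 1.16 g/cm^3

1.16


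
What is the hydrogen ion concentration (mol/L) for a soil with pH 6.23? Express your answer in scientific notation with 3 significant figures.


Step 1: [H+] = 10^(-pH)
Step 2: [H+] = 10^(-6.23)
Step 3: [H+] = 5.89e-07 mol/L

5.89e-07


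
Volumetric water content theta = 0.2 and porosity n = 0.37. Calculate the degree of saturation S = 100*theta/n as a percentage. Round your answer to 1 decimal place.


Step 1: S = 100 * theta_v / n
Step 2: S = 100 * 0.2 / 0.37
Step 3: S = 54.1%

54.1


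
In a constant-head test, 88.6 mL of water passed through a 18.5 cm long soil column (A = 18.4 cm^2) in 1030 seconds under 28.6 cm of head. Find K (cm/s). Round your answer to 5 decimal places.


Step 1: K = Q * L / (A * t * h)
Step 2: Numerator = 88.6 * 18.5 = 1639.1
Step 3: Denominator = 18.4 * 1030 * 28.6 = 542027.2
Step 4: K = 1639.1 / 542027.2 = 0.00302 cm/s

0.00302


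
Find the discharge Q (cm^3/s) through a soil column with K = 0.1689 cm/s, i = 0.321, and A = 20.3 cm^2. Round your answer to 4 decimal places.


Step 1: Apply Darcy's law: Q = K * i * A
Step 2: Q = 0.1689 * 0.321 * 20.3
Step 3: Q = 1.1006 cm^3/s

1.1006


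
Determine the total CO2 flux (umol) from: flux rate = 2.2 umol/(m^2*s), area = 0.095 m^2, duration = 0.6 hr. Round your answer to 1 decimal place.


Step 1: Convert time to seconds: 0.6 hr * 3600 = 2160.0 s
Step 2: Total = flux * area * time_s
Step 3: Total = 2.2 * 0.095 * 2160.0
Step 4: Total = 451.4 umol

451.4


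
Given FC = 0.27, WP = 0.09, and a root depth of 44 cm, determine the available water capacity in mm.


Step 1: Available water = (FC - WP) * depth * 10
Step 2: AW = (0.27 - 0.09) * 44 * 10
Step 3: AW = 0.18 * 44 * 10
Step 4: AW = 79.2 mm

79.2


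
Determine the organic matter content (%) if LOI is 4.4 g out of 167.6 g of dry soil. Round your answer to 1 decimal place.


Step 1: OM% = 100 * LOI / sample mass
Step 2: OM = 100 * 4.4 / 167.6
Step 3: OM = 2.6%

2.6


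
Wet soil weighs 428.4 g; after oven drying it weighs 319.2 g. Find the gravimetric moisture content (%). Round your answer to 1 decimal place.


Step 1: Water mass = wet - dry = 428.4 - 319.2 = 109.2 g
Step 2: w = 100 * water mass / dry mass
Step 3: w = 100 * 109.2 / 319.2 = 34.2%

34.2


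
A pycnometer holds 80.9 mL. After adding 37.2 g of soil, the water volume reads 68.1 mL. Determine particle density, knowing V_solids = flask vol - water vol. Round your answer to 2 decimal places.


Step 1: Volume of solids = flask volume - water volume with soil
Step 2: V_solids = 80.9 - 68.1 = 12.8 mL
Step 3: Particle density = mass / V_solids = 37.2 / 12.8 = 2.91 g/cm^3

2.91


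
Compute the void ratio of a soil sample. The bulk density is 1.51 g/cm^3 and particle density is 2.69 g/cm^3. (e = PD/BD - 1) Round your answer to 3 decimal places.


Step 1: e = PD / BD - 1
Step 2: e = 2.69 / 1.51 - 1
Step 3: e = 1.78146 - 1
Step 4: e = 0.781

0.781


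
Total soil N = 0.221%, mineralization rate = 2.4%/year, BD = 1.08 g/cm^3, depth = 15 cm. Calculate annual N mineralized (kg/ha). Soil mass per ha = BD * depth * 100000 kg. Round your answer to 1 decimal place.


Step 1: Soil mass per ha = BD * depth * 100000 = 1.08 * 15 * 100000 = 1620000 kg
Step 2: Total N pool = soil mass * N%/100 = 1620000 * 0.221/100 = 3580.2 kg/ha
Step 3: N mineralized = N pool * rate%/100 = 3580.2 * 2.4/100 = 85.9 kg/ha/yr

85.9


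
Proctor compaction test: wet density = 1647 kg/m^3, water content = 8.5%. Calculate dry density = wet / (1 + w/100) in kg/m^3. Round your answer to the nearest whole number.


Step 1: Dry density = wet density / (1 + w/100)
Step 2: Dry density = 1647 / (1 + 8.5/100)
Step 3: Dry density = 1647 / 1.085
Step 4: Dry density = 1518 kg/m^3

1518


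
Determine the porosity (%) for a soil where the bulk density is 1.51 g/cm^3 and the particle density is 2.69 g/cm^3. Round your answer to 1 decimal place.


Step 1: Formula: n = 100 * (1 - BD / PD)
Step 2: n = 100 * (1 - 1.51 / 2.69)
Step 3: n = 100 * (1 - 0.56134)
Step 4: n = 43.9%

43.9


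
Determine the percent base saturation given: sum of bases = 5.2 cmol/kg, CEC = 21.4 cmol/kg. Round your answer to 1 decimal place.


Step 1: BS = 100 * (sum of bases) / CEC
Step 2: BS = 100 * 5.2 / 21.4
Step 3: BS = 24.3%

24.3


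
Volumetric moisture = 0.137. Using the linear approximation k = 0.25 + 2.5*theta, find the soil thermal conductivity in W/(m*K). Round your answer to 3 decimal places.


Step 1: k = 0.25 + 2.5 * theta
Step 2: k = 0.25 + 2.5 * 0.137
Step 3: k = 0.25 + 0.343
Step 4: k = 0.593 W/(m*K)

0.593


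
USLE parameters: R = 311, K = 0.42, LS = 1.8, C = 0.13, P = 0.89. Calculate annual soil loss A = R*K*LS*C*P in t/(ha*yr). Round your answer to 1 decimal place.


Step 1: A = R * K * LS * C * P
Step 2: R * K = 311 * 0.42 = 130.62
Step 3: (R*K) * LS = 130.62 * 1.8 = 235.116
Step 4: * C * P = 235.116 * 0.13 * 0.89 = 27.2
Step 5: A = 27.2 t/(ha*yr)

27.2


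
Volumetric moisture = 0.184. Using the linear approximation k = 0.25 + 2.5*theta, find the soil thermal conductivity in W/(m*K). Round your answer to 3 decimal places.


Step 1: k = 0.25 + 2.5 * theta
Step 2: k = 0.25 + 2.5 * 0.184
Step 3: k = 0.25 + 0.46
Step 4: k = 0.71 W/(m*K)

0.71


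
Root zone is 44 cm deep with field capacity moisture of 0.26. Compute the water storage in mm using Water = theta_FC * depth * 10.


Step 1: Water (mm) = theta_FC * depth (cm) * 10
Step 2: Water = 0.26 * 44 * 10
Step 3: Water = 114.4 mm

114.4


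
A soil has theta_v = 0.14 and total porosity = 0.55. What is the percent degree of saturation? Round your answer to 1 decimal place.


Step 1: S = 100 * theta_v / n
Step 2: S = 100 * 0.14 / 0.55
Step 3: S = 25.5%

25.5


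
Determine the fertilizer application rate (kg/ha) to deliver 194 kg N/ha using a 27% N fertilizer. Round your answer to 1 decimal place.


Step 1: Fertilizer rate = target N / (N content / 100)
Step 2: Rate = 194 / (27 / 100)
Step 3: Rate = 194 / 0.27
Step 4: Rate = 718.5 kg/ha

718.5


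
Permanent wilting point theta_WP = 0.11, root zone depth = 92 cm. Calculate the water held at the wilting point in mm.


Step 1: Water (mm) = theta_WP * depth * 10
Step 2: Water = 0.11 * 92 * 10
Step 3: Water = 101.2 mm

101.2


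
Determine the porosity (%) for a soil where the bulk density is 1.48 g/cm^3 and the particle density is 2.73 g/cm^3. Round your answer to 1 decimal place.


Step 1: Formula: n = 100 * (1 - BD / PD)
Step 2: n = 100 * (1 - 1.48 / 2.73)
Step 3: n = 100 * (1 - 0.54212)
Step 4: n = 45.8%

45.8


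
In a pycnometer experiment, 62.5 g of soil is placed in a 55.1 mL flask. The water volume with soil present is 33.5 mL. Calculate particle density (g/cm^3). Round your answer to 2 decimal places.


Step 1: Volume of solids = flask volume - water volume with soil
Step 2: V_solids = 55.1 - 33.5 = 21.6 mL
Step 3: Particle density = mass / V_solids = 62.5 / 21.6 = 2.89 g/cm^3

2.89


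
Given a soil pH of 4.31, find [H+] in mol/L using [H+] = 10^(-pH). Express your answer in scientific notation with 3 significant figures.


Step 1: [H+] = 10^(-pH)
Step 2: [H+] = 10^(-4.31)
Step 3: [H+] = 4.90e-05 mol/L

4.90e-05


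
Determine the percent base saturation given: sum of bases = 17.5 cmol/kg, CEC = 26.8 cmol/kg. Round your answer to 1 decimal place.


Step 1: BS = 100 * (sum of bases) / CEC
Step 2: BS = 100 * 17.5 / 26.8
Step 3: BS = 65.3%

65.3


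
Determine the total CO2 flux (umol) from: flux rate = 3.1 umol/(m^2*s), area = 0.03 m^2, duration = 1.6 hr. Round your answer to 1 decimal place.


Step 1: Convert time to seconds: 1.6 hr * 3600 = 5760.0 s
Step 2: Total = flux * area * time_s
Step 3: Total = 3.1 * 0.03 * 5760.0
Step 4: Total = 535.7 umol

535.7


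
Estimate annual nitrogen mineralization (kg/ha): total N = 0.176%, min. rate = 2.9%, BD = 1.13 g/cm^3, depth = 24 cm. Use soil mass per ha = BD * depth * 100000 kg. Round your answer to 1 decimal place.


Step 1: Soil mass per ha = BD * depth * 100000 = 1.13 * 24 * 100000 = 2712000 kg
Step 2: Total N pool = soil mass * N%/100 = 2712000 * 0.176/100 = 4773.12 kg/ha
Step 3: N mineralized = N pool * rate%/100 = 4773.12 * 2.9/100 = 138.4 kg/ha/yr

138.4


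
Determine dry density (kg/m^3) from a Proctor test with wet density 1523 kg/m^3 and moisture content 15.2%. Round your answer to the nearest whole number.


Step 1: Dry density = wet density / (1 + w/100)
Step 2: Dry density = 1523 / (1 + 15.2/100)
Step 3: Dry density = 1523 / 1.152
Step 4: Dry density = 1322 kg/m^3

1322


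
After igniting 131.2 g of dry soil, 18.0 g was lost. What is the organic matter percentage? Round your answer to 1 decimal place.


Step 1: OM% = 100 * LOI / sample mass
Step 2: OM = 100 * 18.0 / 131.2
Step 3: OM = 13.7%

13.7


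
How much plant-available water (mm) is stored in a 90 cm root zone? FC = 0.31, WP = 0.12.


Step 1: Available water = (FC - WP) * depth * 10
Step 2: AW = (0.31 - 0.12) * 90 * 10
Step 3: AW = 0.19 * 90 * 10
Step 4: AW = 171.0 mm

171.0


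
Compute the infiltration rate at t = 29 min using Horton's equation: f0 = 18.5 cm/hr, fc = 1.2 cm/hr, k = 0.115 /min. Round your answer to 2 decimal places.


Step 1: f = fc + (f0 - fc) * exp(-k * t)
Step 2: exp(-0.115 * 29) = 0.035615
Step 3: f = 1.2 + (18.5 - 1.2) * 0.035615
Step 4: f = 1.2 + 17.3 * 0.035615
Step 5: f = 1.82 cm/hr

1.82


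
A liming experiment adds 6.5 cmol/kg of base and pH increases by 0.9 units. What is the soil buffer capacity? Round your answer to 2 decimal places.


Step 1: BC = change in base / change in pH
Step 2: BC = 6.5 / 0.9
Step 3: BC = 7.22 cmol/(kg*pH unit)

7.22


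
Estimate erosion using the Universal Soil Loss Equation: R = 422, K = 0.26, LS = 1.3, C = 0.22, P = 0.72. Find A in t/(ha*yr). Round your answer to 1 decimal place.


Step 1: A = R * K * LS * C * P
Step 2: R * K = 422 * 0.26 = 109.72
Step 3: (R*K) * LS = 109.72 * 1.3 = 142.636
Step 4: * C * P = 142.636 * 0.22 * 0.72 = 22.6
Step 5: A = 22.6 t/(ha*yr)

22.6


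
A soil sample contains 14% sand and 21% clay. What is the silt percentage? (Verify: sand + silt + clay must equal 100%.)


Step 1: sand + silt + clay = 100%
Step 2: silt = 100 - sand - clay
Step 3: silt = 100 - 14 - 21
Step 4: silt = 65%

65


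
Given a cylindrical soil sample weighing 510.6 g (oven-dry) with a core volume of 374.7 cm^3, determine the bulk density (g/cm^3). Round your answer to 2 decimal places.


Step 1: Identify the formula: BD = dry mass / volume
Step 2: Substitute values: BD = 510.6 / 374.7
Step 3: BD = 1.36 g/cm^3

1.36


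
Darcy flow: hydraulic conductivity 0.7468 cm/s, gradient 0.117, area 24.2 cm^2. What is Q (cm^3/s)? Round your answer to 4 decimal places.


Step 1: Apply Darcy's law: Q = K * i * A
Step 2: Q = 0.7468 * 0.117 * 24.2
Step 3: Q = 2.1145 cm^3/s

2.1145


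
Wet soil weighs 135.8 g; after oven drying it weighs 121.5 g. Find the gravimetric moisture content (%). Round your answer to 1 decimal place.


Step 1: Water mass = wet - dry = 135.8 - 121.5 = 14.3 g
Step 2: w = 100 * water mass / dry mass
Step 3: w = 100 * 14.3 / 121.5 = 11.8%

11.8


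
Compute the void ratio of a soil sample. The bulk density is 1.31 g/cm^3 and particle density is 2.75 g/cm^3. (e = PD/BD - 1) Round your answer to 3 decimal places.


Step 1: e = PD / BD - 1
Step 2: e = 2.75 / 1.31 - 1
Step 3: e = 2.09924 - 1
Step 4: e = 1.099

1.099


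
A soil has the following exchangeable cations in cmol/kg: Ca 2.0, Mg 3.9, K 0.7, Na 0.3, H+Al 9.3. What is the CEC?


Step 1: CEC = Ca + Mg + K + Na + (H+Al)
Step 2: CEC = 2.0 + 3.9 + 0.7 + 0.3 + 9.3
Step 3: CEC = 16.2 cmol/kg

16.2


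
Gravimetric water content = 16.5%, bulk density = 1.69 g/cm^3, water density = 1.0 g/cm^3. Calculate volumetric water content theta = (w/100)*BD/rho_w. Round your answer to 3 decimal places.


Step 1: theta = (w / 100) * BD / rho_w
Step 2: theta = (16.5 / 100) * 1.69 / 1.0
Step 3: theta = 0.165 * 1.69
Step 4: theta = 0.279

0.279


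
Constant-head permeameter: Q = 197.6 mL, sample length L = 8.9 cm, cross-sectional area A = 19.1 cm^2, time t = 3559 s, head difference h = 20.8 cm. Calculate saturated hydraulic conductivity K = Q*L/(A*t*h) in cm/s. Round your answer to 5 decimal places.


Step 1: K = Q * L / (A * t * h)
Step 2: Numerator = 197.6 * 8.9 = 1758.64
Step 3: Denominator = 19.1 * 3559 * 20.8 = 1413919.52
Step 4: K = 1758.64 / 1413919.52 = 0.00124 cm/s

0.00124


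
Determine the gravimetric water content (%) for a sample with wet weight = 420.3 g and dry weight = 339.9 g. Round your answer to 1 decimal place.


Step 1: Water mass = wet - dry = 420.3 - 339.9 = 80.4 g
Step 2: w = 100 * water mass / dry mass
Step 3: w = 100 * 80.4 / 339.9 = 23.7%

23.7


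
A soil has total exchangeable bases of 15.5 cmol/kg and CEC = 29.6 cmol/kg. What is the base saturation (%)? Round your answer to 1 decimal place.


Step 1: BS = 100 * (sum of bases) / CEC
Step 2: BS = 100 * 15.5 / 29.6
Step 3: BS = 52.4%

52.4


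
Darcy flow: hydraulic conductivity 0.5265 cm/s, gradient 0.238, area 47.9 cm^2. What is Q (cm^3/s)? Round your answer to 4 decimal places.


Step 1: Apply Darcy's law: Q = K * i * A
Step 2: Q = 0.5265 * 0.238 * 47.9
Step 3: Q = 6.0022 cm^3/s

6.0022


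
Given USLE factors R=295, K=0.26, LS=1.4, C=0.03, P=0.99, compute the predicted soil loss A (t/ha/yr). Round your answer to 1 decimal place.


Step 1: A = R * K * LS * C * P
Step 2: R * K = 295 * 0.26 = 76.7
Step 3: (R*K) * LS = 76.7 * 1.4 = 107.38
Step 4: * C * P = 107.38 * 0.03 * 0.99 = 3.2
Step 5: A = 3.2 t/(ha*yr)

3.2


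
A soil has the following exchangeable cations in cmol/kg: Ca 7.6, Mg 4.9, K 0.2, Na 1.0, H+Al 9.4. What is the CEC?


Step 1: CEC = Ca + Mg + K + Na + (H+Al)
Step 2: CEC = 7.6 + 4.9 + 0.2 + 1.0 + 9.4
Step 3: CEC = 23.1 cmol/kg

23.1


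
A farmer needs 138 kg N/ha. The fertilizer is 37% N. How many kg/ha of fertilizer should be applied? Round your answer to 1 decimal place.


Step 1: Fertilizer rate = target N / (N content / 100)
Step 2: Rate = 138 / (37 / 100)
Step 3: Rate = 138 / 0.37
Step 4: Rate = 373.0 kg/ha

373.0


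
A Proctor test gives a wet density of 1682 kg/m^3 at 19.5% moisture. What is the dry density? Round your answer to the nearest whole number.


Step 1: Dry density = wet density / (1 + w/100)
Step 2: Dry density = 1682 / (1 + 19.5/100)
Step 3: Dry density = 1682 / 1.195
Step 4: Dry density = 1408 kg/m^3

1408


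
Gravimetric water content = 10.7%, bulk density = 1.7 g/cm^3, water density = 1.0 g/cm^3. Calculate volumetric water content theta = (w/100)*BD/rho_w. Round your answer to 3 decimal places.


Step 1: theta = (w / 100) * BD / rho_w
Step 2: theta = (10.7 / 100) * 1.7 / 1.0
Step 3: theta = 0.107 * 1.7
Step 4: theta = 0.182

0.182


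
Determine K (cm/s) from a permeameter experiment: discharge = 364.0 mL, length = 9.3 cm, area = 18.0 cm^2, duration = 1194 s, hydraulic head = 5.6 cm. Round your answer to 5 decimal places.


Step 1: K = Q * L / (A * t * h)
Step 2: Numerator = 364.0 * 9.3 = 3385.2
Step 3: Denominator = 18.0 * 1194 * 5.6 = 120355.2
Step 4: K = 3385.2 / 120355.2 = 0.02813 cm/s

0.02813


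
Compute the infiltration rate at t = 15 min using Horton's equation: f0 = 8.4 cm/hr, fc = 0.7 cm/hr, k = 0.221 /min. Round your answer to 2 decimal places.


Step 1: f = fc + (f0 - fc) * exp(-k * t)
Step 2: exp(-0.221 * 15) = 0.036334
Step 3: f = 0.7 + (8.4 - 0.7) * 0.036334
Step 4: f = 0.7 + 7.7 * 0.036334
Step 5: f = 0.98 cm/hr

0.98


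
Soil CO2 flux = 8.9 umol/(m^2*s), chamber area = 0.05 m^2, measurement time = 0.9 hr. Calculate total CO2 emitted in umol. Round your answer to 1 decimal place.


Step 1: Convert time to seconds: 0.9 hr * 3600 = 3240.0 s
Step 2: Total = flux * area * time_s
Step 3: Total = 8.9 * 0.05 * 3240.0
Step 4: Total = 1441.8 umol

1441.8


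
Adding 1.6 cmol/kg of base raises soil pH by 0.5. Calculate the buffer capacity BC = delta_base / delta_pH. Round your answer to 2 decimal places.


Step 1: BC = change in base / change in pH
Step 2: BC = 1.6 / 0.5
Step 3: BC = 3.2 cmol/(kg*pH unit)

3.2


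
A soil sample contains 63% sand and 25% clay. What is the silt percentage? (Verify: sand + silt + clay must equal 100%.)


Step 1: sand + silt + clay = 100%
Step 2: silt = 100 - sand - clay
Step 3: silt = 100 - 63 - 25
Step 4: silt = 12%

12


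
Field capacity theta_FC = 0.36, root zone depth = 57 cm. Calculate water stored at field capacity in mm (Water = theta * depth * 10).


Step 1: Water (mm) = theta_FC * depth (cm) * 10
Step 2: Water = 0.36 * 57 * 10
Step 3: Water = 205.2 mm

205.2


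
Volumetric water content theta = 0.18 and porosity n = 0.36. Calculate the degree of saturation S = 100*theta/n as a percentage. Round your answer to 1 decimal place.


Step 1: S = 100 * theta_v / n
Step 2: S = 100 * 0.18 / 0.36
Step 3: S = 50.0%

50.0


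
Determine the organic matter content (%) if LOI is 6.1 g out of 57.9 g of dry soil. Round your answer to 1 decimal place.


Step 1: OM% = 100 * LOI / sample mass
Step 2: OM = 100 * 6.1 / 57.9
Step 3: OM = 10.5%

10.5


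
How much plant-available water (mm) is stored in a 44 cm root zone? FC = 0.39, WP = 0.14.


Step 1: Available water = (FC - WP) * depth * 10
Step 2: AW = (0.39 - 0.14) * 44 * 10
Step 3: AW = 0.25 * 44 * 10
Step 4: AW = 110.0 mm

110.0


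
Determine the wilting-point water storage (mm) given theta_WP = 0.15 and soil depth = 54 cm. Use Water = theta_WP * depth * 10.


Step 1: Water (mm) = theta_WP * depth * 10
Step 2: Water = 0.15 * 54 * 10
Step 3: Water = 81.0 mm

81.0


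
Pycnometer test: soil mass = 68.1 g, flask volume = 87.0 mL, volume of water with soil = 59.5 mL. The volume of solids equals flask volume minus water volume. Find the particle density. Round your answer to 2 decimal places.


Step 1: Volume of solids = flask volume - water volume with soil
Step 2: V_solids = 87.0 - 59.5 = 27.5 mL
Step 3: Particle density = mass / V_solids = 68.1 / 27.5 = 2.48 g/cm^3

2.48


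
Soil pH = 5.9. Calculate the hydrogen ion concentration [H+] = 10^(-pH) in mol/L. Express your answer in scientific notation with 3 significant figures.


Step 1: [H+] = 10^(-pH)
Step 2: [H+] = 10^(-5.9)
Step 3: [H+] = 1.26e-06 mol/L

1.26e-06


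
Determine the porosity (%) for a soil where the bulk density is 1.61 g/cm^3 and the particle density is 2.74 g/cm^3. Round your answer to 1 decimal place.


Step 1: Formula: n = 100 * (1 - BD / PD)
Step 2: n = 100 * (1 - 1.61 / 2.74)
Step 3: n = 100 * (1 - 0.58759)
Step 4: n = 41.2%

41.2


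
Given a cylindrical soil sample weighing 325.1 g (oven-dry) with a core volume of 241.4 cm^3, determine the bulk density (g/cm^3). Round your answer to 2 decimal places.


Step 1: Identify the formula: BD = dry mass / volume
Step 2: Substitute values: BD = 325.1 / 241.4
Step 3: BD = 1.35 g/cm^3

1.35


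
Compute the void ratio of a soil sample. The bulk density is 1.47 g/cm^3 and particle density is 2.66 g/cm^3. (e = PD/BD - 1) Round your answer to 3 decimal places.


Step 1: e = PD / BD - 1
Step 2: e = 2.66 / 1.47 - 1
Step 3: e = 1.80952 - 1
Step 4: e = 0.81

0.81


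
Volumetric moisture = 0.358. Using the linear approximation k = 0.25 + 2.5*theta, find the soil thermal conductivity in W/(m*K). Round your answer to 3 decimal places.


Step 1: k = 0.25 + 2.5 * theta
Step 2: k = 0.25 + 2.5 * 0.358
Step 3: k = 0.25 + 0.895
Step 4: k = 1.145 W/(m*K)

1.145


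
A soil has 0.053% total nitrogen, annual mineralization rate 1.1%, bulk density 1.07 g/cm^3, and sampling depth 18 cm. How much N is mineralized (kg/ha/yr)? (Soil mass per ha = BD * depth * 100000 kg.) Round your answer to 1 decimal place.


Step 1: Soil mass per ha = BD * depth * 100000 = 1.07 * 18 * 100000 = 1926000 kg
Step 2: Total N pool = soil mass * N%/100 = 1926000 * 0.053/100 = 1020.78 kg/ha
Step 3: N mineralized = N pool * rate%/100 = 1020.78 * 1.1/100 = 11.2 kg/ha/yr

11.2


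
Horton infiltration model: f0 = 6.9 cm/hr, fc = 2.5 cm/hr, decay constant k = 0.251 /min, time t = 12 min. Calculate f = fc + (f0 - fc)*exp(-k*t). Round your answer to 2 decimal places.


Step 1: f = fc + (f0 - fc) * exp(-k * t)
Step 2: exp(-0.251 * 12) = 0.049193
Step 3: f = 2.5 + (6.9 - 2.5) * 0.049193
Step 4: f = 2.5 + 4.4 * 0.049193
Step 5: f = 2.72 cm/hr

2.72


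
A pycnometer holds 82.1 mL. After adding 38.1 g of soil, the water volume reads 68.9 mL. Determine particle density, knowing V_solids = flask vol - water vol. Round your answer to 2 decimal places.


Step 1: Volume of solids = flask volume - water volume with soil
Step 2: V_solids = 82.1 - 68.9 = 13.2 mL
Step 3: Particle density = mass / V_solids = 38.1 / 13.2 = 2.89 g/cm^3

2.89


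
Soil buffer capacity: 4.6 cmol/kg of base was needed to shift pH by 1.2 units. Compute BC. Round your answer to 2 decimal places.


Step 1: BC = change in base / change in pH
Step 2: BC = 4.6 / 1.2
Step 3: BC = 3.83 cmol/(kg*pH unit)

3.83


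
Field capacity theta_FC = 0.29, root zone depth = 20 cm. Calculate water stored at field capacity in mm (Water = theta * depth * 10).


Step 1: Water (mm) = theta_FC * depth (cm) * 10
Step 2: Water = 0.29 * 20 * 10
Step 3: Water = 58.0 mm

58.0


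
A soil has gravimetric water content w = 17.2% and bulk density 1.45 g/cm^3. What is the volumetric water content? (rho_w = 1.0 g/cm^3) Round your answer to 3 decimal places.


Step 1: theta = (w / 100) * BD / rho_w
Step 2: theta = (17.2 / 100) * 1.45 / 1.0
Step 3: theta = 0.172 * 1.45
Step 4: theta = 0.249

0.249


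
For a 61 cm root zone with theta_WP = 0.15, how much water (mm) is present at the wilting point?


Step 1: Water (mm) = theta_WP * depth * 10
Step 2: Water = 0.15 * 61 * 10
Step 3: Water = 91.5 mm

91.5
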